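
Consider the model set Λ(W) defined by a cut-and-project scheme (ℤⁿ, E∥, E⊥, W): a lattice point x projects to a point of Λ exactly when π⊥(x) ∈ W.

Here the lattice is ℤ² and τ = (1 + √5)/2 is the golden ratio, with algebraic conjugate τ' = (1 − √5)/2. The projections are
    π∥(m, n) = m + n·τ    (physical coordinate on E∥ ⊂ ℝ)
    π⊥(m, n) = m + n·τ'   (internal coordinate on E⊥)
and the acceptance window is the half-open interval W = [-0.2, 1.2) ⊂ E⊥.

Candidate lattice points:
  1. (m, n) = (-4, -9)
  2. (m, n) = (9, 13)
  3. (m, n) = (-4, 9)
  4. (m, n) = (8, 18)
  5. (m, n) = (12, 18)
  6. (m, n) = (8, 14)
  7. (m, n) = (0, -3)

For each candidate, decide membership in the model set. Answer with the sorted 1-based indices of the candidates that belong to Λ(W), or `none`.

2, 5

Numerically τ ≈ 1.61803 and τ' = −1/τ ≈ -0.61803.
candidate 1: (m,n)=(-4,-9) → π∥ = -4-9·τ ≈ -18.56231, π⊥ = -4-9·τ' ≈ 1.56231 ∉ [-0.2, 1.2) ⇒ out
candidate 2: (m,n)=(9,13) → π∥ = 9+13·τ ≈ 30.03444, π⊥ = 9+13·τ' ≈ 0.96556 ∈ [-0.2, 1.2) ⇒ IN Λ
candidate 3: (m,n)=(-4,9) → π∥ = -4+9·τ ≈ 10.56231, π⊥ = -4+9·τ' ≈ -9.56231 ∉ [-0.2, 1.2) ⇒ out
candidate 4: (m,n)=(8,18) → π∥ = 8+18·τ ≈ 37.12461, π⊥ = 8+18·τ' ≈ -3.12461 ∉ [-0.2, 1.2) ⇒ out
candidate 5: (m,n)=(12,18) → π∥ = 12+18·τ ≈ 41.12461, π⊥ = 12+18·τ' ≈ 0.87539 ∈ [-0.2, 1.2) ⇒ IN Λ
candidate 6: (m,n)=(8,14) → π∥ = 8+14·τ ≈ 30.65248, π⊥ = 8+14·τ' ≈ -0.65248 ∉ [-0.2, 1.2) ⇒ out
candidate 7: (m,n)=(0,-3) → π∥ = 0-3·τ ≈ -4.85410, π⊥ = 0-3·τ' ≈ 1.85410 ∉ [-0.2, 1.2) ⇒ out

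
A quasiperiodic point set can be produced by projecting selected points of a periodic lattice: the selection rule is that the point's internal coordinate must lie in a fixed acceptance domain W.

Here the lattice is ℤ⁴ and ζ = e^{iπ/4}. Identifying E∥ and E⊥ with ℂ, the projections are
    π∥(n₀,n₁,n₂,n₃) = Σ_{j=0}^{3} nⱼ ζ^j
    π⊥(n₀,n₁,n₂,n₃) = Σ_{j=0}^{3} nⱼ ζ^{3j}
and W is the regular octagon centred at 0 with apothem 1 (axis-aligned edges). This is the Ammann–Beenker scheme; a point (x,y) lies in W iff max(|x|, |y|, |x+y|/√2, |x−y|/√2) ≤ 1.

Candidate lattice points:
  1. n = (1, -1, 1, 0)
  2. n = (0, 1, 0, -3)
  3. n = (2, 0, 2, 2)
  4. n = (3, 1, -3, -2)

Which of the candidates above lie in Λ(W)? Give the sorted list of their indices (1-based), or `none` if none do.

none

With ζ = e^{iπ/4} the internal vectors are ζ^0,ζ^3,ζ^6,ζ^9.
candidate 1: n = (1, -1, 1, 0) → π⊥ ≈ (+1.7071, -1.7071); max(|x|,|y|,|x±y|/√2) = 2.4142 > 1 ⇒ ∉ W
candidate 2: n = (0, 1, 0, -3) → π⊥ ≈ (-2.8284, -1.4142); max(|x|,|y|,|x±y|/√2) = 3.0000 > 1 ⇒ ∉ W
candidate 3: n = (2, 0, 2, 2) → π⊥ ≈ (+3.4142, -0.5858); max(|x|,|y|,|x±y|/√2) = 3.4142 > 1 ⇒ ∉ W
candidate 4: n = (3, 1, -3, -2) → π⊥ ≈ (+0.8787, +2.2929); max(|x|,|y|,|x±y|/√2) = 2.2929 > 1 ⇒ ∉ W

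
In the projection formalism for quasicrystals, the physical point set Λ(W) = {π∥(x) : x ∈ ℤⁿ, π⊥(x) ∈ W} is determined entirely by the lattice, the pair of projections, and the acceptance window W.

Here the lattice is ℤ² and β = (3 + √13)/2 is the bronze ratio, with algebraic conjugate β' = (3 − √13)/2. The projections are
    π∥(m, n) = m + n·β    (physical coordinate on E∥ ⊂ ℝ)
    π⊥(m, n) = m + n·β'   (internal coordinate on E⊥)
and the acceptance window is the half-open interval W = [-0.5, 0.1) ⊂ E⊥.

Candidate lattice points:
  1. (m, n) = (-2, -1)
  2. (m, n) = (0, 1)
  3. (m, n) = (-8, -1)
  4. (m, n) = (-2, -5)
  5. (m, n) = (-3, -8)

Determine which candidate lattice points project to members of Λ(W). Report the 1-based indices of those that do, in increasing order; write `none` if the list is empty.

β' = (3−√13)/2 ≈ -0.30278.
[1] lift (-2,-1): star map gives -1.69722; window check -0.5 ≤ -1.69722 < 0.1 is false → out
[2] lift (0,1): star map gives -0.30278; window check -0.5 ≤ -0.30278 < 0.1 is true → IN Λ
[3] lift (-8,-1): star map gives -7.69722; window check -0.5 ≤ -7.69722 < 0.1 is false → out
[4] lift (-2,-5): star map gives -0.48612; window check -0.5 ≤ -0.48612 < 0.1 is true → IN Λ
[5] lift (-3,-8): star map gives -0.57779; window check -0.5 ≤ -0.57779 < 0.1 is false → out

2, 4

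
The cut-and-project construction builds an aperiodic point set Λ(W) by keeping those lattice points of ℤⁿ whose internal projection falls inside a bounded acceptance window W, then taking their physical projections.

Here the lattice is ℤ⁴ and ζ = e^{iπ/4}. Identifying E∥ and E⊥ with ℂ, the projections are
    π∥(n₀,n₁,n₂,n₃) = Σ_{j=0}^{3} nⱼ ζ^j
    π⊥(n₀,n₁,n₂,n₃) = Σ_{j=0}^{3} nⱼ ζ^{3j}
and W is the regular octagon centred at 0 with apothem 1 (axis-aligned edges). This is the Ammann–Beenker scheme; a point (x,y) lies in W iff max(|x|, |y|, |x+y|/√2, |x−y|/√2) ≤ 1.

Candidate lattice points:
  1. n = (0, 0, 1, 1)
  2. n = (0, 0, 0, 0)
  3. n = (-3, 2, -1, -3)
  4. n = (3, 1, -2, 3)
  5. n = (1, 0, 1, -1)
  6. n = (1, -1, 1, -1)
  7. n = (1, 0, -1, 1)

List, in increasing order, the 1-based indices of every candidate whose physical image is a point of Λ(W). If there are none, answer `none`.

1, 2

Internal map: ζ^{3j} for j=0..3 gives (1,0), (−√2/2,√2/2), (0,−1), (√2/2,√2/2).
candidate 1: n = (0, 0, 1, 1) → π⊥ ≈ (+0.7071, -0.2929); max(|x|,|y|,|x±y|/√2) = 0.7071 ≤ 1 ⇒ ∈ W
candidate 2: n = (0, 0, 0, 0) → π⊥ ≈ (+0.0000, +0.0000); max(|x|,|y|,|x±y|/√2) = 0.0000 ≤ 1 ⇒ ∈ W
candidate 3: n = (-3, 2, -1, -3) → π⊥ ≈ (-6.5355, +0.2929); max(|x|,|y|,|x±y|/√2) = 6.5355 > 1 ⇒ ∉ W
candidate 4: n = (3, 1, -2, 3) → π⊥ ≈ (+4.4142, +4.8284); max(|x|,|y|,|x±y|/√2) = 6.5355 > 1 ⇒ ∉ W
candidate 5: n = (1, 0, 1, -1) → π⊥ ≈ (+0.2929, -1.7071); max(|x|,|y|,|x±y|/√2) = 1.7071 > 1 ⇒ ∉ W
candidate 6: n = (1, -1, 1, -1) → π⊥ ≈ (+1.0000, -2.4142); max(|x|,|y|,|x±y|/√2) = 2.4142 > 1 ⇒ ∉ W
candidate 7: n = (1, 0, -1, 1) → π⊥ ≈ (+1.7071, +1.7071); max(|x|,|y|,|x±y|/√2) = 2.4142 > 1 ⇒ ∉ W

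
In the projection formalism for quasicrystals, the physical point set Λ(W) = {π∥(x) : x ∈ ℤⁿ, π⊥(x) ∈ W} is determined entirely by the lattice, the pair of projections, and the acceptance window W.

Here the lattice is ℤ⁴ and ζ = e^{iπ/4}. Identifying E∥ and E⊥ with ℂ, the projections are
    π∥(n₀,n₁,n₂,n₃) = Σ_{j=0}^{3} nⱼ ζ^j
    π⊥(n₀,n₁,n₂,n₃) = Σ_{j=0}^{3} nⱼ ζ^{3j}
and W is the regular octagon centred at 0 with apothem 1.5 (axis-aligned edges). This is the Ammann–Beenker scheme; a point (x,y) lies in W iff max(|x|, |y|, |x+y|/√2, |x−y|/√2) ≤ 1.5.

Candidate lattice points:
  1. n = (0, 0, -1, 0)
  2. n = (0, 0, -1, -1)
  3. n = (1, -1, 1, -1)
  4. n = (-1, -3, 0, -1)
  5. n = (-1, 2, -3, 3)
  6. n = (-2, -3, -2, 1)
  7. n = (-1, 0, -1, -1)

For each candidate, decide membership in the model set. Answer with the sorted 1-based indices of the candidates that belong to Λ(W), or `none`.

With ζ = e^{iπ/4} the internal vectors are ζ^0,ζ^3,ζ^6,ζ^9.
candidate 1: n = (0, 0, -1, 0) → π⊥ ≈ (+0.0000, +1.0000); max(|x|,|y|,|x±y|/√2) = 1.0000 ≤ 1.5 ⇒ ∈ W
candidate 2: n = (0, 0, -1, -1) → π⊥ ≈ (-0.7071, +0.2929); max(|x|,|y|,|x±y|/√2) = 0.7071 ≤ 1.5 ⇒ ∈ W
candidate 3: n = (1, -1, 1, -1) → π⊥ ≈ (+1.0000, -2.4142); max(|x|,|y|,|x±y|/√2) = 2.4142 > 1.5 ⇒ ∉ W
candidate 4: n = (-1, -3, 0, -1) → π⊥ ≈ (+0.4142, -2.8284); max(|x|,|y|,|x±y|/√2) = 2.8284 > 1.5 ⇒ ∉ W
candidate 5: n = (-1, 2, -3, 3) → π⊥ ≈ (-0.2929, +6.5355); max(|x|,|y|,|x±y|/√2) = 6.5355 > 1.5 ⇒ ∉ W
candidate 6: n = (-2, -3, -2, 1) → π⊥ ≈ (+0.8284, +0.5858); max(|x|,|y|,|x±y|/√2) = 1.0000 ≤ 1.5 ⇒ ∈ W
candidate 7: n = (-1, 0, -1, -1) → π⊥ ≈ (-1.7071, +0.2929); max(|x|,|y|,|x±y|/√2) = 1.7071 > 1.5 ⇒ ∉ W

1, 2, 6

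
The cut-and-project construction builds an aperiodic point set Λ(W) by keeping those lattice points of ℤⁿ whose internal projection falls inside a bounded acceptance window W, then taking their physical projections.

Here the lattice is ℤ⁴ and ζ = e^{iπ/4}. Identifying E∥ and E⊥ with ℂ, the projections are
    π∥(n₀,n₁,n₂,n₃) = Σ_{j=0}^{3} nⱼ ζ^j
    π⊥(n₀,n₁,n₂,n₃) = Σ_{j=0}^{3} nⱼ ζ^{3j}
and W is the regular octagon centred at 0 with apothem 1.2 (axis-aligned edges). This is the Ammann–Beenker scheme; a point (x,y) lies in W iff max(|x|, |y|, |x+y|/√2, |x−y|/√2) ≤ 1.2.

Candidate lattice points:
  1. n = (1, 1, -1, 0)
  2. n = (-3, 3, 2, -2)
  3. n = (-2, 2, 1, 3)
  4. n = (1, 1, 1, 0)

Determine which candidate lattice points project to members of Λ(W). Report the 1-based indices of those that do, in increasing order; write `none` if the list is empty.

4

With ζ = e^{iπ/4} the internal vectors are ζ^0,ζ^3,ζ^6,ζ^9.
candidate 1: n = (1, 1, -1, 0) → π⊥ ≈ (+0.2929, +1.7071); max(|x|,|y|,|x±y|/√2) = 1.7071 > 1.2 ⇒ ∉ W
candidate 2: n = (-3, 3, 2, -2) → π⊥ ≈ (-6.5355, -1.2929); max(|x|,|y|,|x±y|/√2) = 6.5355 > 1.2 ⇒ ∉ W
candidate 3: n = (-2, 2, 1, 3) → π⊥ ≈ (-1.2929, +2.5355); max(|x|,|y|,|x±y|/√2) = 2.7071 > 1.2 ⇒ ∉ W
candidate 4: n = (1, 1, 1, 0) → π⊥ ≈ (+0.2929, -0.2929); max(|x|,|y|,|x±y|/√2) = 0.4142 ≤ 1.2 ⇒ ∈ W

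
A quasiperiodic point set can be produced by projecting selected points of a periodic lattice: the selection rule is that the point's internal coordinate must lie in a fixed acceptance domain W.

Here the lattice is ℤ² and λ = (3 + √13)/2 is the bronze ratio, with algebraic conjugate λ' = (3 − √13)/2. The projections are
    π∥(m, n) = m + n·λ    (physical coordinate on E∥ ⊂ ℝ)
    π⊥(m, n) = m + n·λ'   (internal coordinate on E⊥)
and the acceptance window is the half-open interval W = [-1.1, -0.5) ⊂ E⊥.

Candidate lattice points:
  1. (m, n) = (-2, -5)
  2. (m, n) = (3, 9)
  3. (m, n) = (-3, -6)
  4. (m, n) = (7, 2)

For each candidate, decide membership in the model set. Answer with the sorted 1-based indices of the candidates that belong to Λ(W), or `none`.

none

λ' = (3−√13)/2 ≈ -0.302776.
#1 (-2,-5): internal coord -2 + (-5)·λ' = -0.486122; -0.486122 ∉ [-1.1, -0.5) → out
#2 (3,9): internal coord 3 + (9)·λ' = +0.275019; +0.275019 ∉ [-1.1, -0.5) → out
#3 (-3,-6): internal coord -3 + (-6)·λ' = -1.183346; -1.183346 ∉ [-1.1, -0.5) → out
#4 (7,2): internal coord 7 + (2)·λ' = +6.394449; +6.394449 ∉ [-1.1, -0.5) → out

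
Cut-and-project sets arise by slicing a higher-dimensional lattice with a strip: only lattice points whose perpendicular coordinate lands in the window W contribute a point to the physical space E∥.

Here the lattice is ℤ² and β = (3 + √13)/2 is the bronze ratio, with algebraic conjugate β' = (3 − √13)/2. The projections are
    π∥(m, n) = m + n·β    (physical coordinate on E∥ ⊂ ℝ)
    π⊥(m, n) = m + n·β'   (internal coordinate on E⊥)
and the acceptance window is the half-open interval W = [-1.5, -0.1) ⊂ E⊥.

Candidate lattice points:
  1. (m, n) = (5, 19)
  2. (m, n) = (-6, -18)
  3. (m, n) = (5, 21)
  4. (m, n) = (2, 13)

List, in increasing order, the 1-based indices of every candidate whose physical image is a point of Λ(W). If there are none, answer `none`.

β' = (3−√13)/2 ≈ -0.3028.
[1] lift (5,19): star map gives -0.7527; window check -1.5 ≤ -0.7527 < -0.1 is true → IN Λ
[2] lift (-6,-18): star map gives -0.5500; window check -1.5 ≤ -0.5500 < -0.1 is true → IN Λ
[3] lift (5,21): star map gives -1.3583; window check -1.5 ≤ -1.3583 < -0.1 is true → IN Λ
[4] lift (2,13): star map gives -1.9361; window check -1.5 ≤ -1.9361 < -0.1 is false → out

1, 2, 3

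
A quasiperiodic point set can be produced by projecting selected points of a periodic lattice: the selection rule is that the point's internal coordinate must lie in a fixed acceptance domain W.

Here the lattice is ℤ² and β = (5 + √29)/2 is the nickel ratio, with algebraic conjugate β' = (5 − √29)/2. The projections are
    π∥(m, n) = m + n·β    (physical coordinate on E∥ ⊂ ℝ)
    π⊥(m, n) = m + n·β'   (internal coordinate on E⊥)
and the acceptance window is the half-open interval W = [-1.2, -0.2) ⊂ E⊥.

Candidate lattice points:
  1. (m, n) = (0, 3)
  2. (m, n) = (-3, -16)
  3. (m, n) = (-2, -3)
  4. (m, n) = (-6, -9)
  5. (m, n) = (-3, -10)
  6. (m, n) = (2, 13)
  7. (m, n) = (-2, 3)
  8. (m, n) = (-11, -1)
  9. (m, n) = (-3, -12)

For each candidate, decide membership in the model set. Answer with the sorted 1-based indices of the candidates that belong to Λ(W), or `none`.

1, 5, 6, 9

Numerically β ≈ 5.192582 and β' = −1/β ≈ -0.192582.
[1] lift (0,3): star map gives -0.577747; window check -1.2 ≤ -0.577747 < -0.2 is true → IN Λ
[2] lift (-3,-16): star map gives 0.081318; window check -1.2 ≤ 0.081318 < -0.2 is false → out
[3] lift (-2,-3): star map gives -1.422253; window check -1.2 ≤ -1.422253 < -0.2 is false → out
[4] lift (-6,-9): star map gives -4.266758; window check -1.2 ≤ -4.266758 < -0.2 is false → out
[5] lift (-3,-10): star map gives -1.074176; window check -1.2 ≤ -1.074176 < -0.2 is true → IN Λ
[6] lift (2,13): star map gives -0.503571; window check -1.2 ≤ -0.503571 < -0.2 is true → IN Λ
[7] lift (-2,3): star map gives -2.577747; window check -1.2 ≤ -2.577747 < -0.2 is false → out
[8] lift (-11,-1): star map gives -10.807418; window check -1.2 ≤ -10.807418 < -0.2 is false → out
[9] lift (-3,-12): star map gives -0.689011; window check -1.2 ≤ -0.689011 < -0.2 is true → IN Λ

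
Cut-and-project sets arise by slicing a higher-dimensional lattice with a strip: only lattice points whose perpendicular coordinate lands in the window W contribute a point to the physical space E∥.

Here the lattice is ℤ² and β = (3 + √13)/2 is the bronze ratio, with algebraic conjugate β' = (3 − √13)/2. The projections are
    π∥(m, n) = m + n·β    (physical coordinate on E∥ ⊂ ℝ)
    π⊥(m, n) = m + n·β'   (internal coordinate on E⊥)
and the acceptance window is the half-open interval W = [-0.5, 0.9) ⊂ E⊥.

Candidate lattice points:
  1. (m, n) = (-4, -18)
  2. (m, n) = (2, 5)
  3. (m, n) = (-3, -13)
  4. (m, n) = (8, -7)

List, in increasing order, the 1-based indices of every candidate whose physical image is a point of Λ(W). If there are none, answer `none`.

Numerically β ≈ 3.3028 and β' = −1/β ≈ -0.3028.
#1 (-4,-18): internal coord -4 + (-18)·β' = +1.4500; +1.4500 ∉ [-0.5, 0.9) → out
#2 (2,5): internal coord 2 + (5)·β' = +0.4861; +0.4861 ∈ [-0.5, 0.9) → IN Λ
#3 (-3,-13): internal coord -3 + (-13)·β' = +0.9361; +0.9361 ∉ [-0.5, 0.9) → out
#4 (8,-7): internal coord 8 + (-7)·β' = +10.1194; +10.1194 ∉ [-0.5, 0.9) → out

2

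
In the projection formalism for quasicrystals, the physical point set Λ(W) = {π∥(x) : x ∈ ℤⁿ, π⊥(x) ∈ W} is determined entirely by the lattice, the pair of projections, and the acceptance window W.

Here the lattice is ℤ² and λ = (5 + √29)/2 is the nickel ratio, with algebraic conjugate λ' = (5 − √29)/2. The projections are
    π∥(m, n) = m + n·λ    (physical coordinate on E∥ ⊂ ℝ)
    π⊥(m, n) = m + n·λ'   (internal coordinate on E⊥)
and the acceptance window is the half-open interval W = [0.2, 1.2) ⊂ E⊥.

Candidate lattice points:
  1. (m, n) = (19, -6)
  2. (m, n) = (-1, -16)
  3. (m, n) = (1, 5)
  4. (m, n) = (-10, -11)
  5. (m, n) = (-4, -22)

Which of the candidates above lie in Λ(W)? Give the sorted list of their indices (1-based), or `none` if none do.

5

Numerically λ ≈ 5.1926 and λ' = −1/λ ≈ -0.1926.
#1 (19,-6): internal coord 19 + (-6)·λ' = +20.1555; +20.1555 ∉ [0.2, 1.2) → out
#2 (-1,-16): internal coord -1 + (-16)·λ' = +2.0813; +2.0813 ∉ [0.2, 1.2) → out
#3 (1,5): internal coord 1 + (5)·λ' = +0.0371; +0.0371 ∉ [0.2, 1.2) → out
#4 (-10,-11): internal coord -10 + (-11)·λ' = -7.8816; -7.8816 ∉ [0.2, 1.2) → out
#5 (-4,-22): internal coord -4 + (-22)·λ' = +0.2368; +0.2368 ∈ [0.2, 1.2) → IN Λ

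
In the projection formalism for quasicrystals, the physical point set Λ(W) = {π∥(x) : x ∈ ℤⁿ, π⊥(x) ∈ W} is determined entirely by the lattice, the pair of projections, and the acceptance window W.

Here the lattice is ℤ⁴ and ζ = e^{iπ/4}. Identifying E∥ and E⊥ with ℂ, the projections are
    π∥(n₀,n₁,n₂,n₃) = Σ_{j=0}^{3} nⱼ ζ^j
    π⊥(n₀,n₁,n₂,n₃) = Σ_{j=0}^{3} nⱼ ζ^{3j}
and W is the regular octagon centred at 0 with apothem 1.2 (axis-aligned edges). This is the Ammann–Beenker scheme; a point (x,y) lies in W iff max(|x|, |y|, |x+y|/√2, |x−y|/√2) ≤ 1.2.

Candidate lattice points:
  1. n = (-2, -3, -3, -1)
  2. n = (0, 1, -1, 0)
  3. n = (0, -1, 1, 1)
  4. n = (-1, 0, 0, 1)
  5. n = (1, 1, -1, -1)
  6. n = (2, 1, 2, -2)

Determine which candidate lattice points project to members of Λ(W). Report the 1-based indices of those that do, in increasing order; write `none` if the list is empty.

1, 4, 5

With ζ = e^{iπ/4} the internal vectors are ζ^0,ζ^3,ζ^6,ζ^9.
#1 (-2, -3, -3, -1): internal (-0.5858, 0.1716); octagon support 0.5858 vs apothem 1.2 → ∈ W
#2 (0, 1, -1, 0): internal (-0.7071, 1.7071); octagon support 1.7071 vs apothem 1.2 → ∉ W
#3 (0, -1, 1, 1): internal (1.4142, -1.0000); octagon support 1.7071 vs apothem 1.2 → ∉ W
#4 (-1, 0, 0, 1): internal (-0.2929, 0.7071); octagon support 0.7071 vs apothem 1.2 → ∈ W
#5 (1, 1, -1, -1): internal (-0.4142, 1.0000); octagon support 1.0000 vs apothem 1.2 → ∈ W
#6 (2, 1, 2, -2): internal (-0.1213, -2.7071); octagon support 2.7071 vs apothem 1.2 → ∉ W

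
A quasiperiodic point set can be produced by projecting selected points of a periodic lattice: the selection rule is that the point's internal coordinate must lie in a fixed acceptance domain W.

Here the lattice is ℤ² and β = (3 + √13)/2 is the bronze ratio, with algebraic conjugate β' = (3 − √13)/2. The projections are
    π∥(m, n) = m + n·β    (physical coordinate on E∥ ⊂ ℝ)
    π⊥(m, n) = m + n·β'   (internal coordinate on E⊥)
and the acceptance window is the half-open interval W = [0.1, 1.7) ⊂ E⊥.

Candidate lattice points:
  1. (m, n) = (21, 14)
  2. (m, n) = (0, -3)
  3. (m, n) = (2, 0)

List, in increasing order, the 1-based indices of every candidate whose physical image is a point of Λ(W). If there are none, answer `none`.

2

β' = (3−√13)/2 ≈ -0.302776.
candidate 1: (m,n)=(21,14) → π∥ = 21+14·β ≈ 67.238859, π⊥ = 21+14·β' ≈ 16.761141 ∉ [0.1, 1.7) ⇒ out
candidate 2: (m,n)=(0,-3) → π∥ = 0-3·β ≈ -9.908327, π⊥ = 0-3·β' ≈ 0.908327 ∈ [0.1, 1.7) ⇒ IN Λ
candidate 3: (m,n)=(2,0) → π∥ = 2+0·β ≈ 2.000000, π⊥ = 2+0·β' ≈ 2.000000 ∉ [0.1, 1.7) ⇒ out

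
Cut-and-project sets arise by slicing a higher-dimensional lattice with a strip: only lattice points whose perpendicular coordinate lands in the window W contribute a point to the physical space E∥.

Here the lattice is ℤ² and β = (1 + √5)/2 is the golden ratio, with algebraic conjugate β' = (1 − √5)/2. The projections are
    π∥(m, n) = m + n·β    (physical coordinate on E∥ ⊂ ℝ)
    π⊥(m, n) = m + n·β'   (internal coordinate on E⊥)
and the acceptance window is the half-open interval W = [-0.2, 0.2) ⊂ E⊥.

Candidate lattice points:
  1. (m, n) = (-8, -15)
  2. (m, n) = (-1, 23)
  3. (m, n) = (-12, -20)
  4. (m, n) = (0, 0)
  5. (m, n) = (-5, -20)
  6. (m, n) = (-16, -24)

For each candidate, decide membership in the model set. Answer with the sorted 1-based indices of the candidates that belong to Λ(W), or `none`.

4

Compute β' = (1−√5)/2 = -0.6180, so π⊥(m,n) = m -0.6180·n.
#1 (-8,-15): internal coord -8 + (-15)·β' = +1.2705; +1.2705 ∉ [-0.2, 0.2) → out
#2 (-1,23): internal coord -1 + (23)·β' = -15.2148; -15.2148 ∉ [-0.2, 0.2) → out
#3 (-12,-20): internal coord -12 + (-20)·β' = +0.3607; +0.3607 ∉ [-0.2, 0.2) → out
#4 (0,0): internal coord 0 + (0)·β' = +0.0000; +0.0000 ∈ [-0.2, 0.2) → IN Λ
#5 (-5,-20): internal coord -5 + (-20)·β' = +7.3607; +7.3607 ∉ [-0.2, 0.2) → out
#6 (-16,-24): internal coord -16 + (-24)·β' = -1.1672; -1.1672 ∉ [-0.2, 0.2) → out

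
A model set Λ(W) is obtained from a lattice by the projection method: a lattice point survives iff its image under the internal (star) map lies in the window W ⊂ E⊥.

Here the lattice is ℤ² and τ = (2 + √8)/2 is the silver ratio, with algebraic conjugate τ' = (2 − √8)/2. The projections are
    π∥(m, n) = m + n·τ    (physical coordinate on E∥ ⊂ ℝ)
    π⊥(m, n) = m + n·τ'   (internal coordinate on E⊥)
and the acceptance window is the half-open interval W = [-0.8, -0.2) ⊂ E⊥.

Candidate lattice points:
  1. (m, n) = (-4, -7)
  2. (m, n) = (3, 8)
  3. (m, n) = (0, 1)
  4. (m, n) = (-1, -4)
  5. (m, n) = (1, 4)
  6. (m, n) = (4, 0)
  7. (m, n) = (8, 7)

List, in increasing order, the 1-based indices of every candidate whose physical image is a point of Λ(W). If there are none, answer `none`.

2, 3, 5

Compute τ' = (2−√8)/2 = -0.414214, so π⊥(m,n) = m -0.414214·n.
#1 (-4,-7): internal coord -4 + (-7)·τ' = -1.100505; -1.100505 ∉ [-0.8, -0.2) → out
#2 (3,8): internal coord 3 + (8)·τ' = -0.313708; -0.313708 ∈ [-0.8, -0.2) → IN Λ
#3 (0,1): internal coord 0 + (1)·τ' = -0.414214; -0.414214 ∈ [-0.8, -0.2) → IN Λ
#4 (-1,-4): internal coord -1 + (-4)·τ' = +0.656854; +0.656854 ∉ [-0.8, -0.2) → out
#5 (1,4): internal coord 1 + (4)·τ' = -0.656854; -0.656854 ∈ [-0.8, -0.2) → IN Λ
#6 (4,0): internal coord 4 + (0)·τ' = +4.000000; +4.000000 ∉ [-0.8, -0.2) → out
#7 (8,7): internal coord 8 + (7)·τ' = +5.100505; +5.100505 ∉ [-0.8, -0.2) → out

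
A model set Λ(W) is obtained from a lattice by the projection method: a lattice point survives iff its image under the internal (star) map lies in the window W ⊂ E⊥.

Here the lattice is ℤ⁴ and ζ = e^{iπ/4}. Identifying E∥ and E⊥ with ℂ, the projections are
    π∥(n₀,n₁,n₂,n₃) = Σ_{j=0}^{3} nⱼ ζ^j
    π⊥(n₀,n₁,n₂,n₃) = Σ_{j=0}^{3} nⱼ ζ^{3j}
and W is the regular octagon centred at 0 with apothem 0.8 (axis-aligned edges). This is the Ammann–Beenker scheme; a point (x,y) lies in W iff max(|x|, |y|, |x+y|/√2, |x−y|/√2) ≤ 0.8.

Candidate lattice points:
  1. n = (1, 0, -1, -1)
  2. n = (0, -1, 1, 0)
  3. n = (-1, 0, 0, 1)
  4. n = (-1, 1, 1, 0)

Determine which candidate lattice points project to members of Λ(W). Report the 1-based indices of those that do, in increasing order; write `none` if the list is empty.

With ζ = e^{iπ/4} the internal vectors are ζ^0,ζ^3,ζ^6,ζ^9.
candidate 1: n = (1, 0, -1, -1) → π⊥ ≈ (+0.292893, +0.292893); max(|x|,|y|,|x±y|/√2) = 0.414214 ≤ 0.8 ⇒ ∈ W
candidate 2: n = (0, -1, 1, 0) → π⊥ ≈ (+0.707107, -1.707107); max(|x|,|y|,|x±y|/√2) = 1.707107 > 0.8 ⇒ ∉ W
candidate 3: n = (-1, 0, 0, 1) → π⊥ ≈ (-0.292893, +0.707107); max(|x|,|y|,|x±y|/√2) = 0.707107 ≤ 0.8 ⇒ ∈ W
candidate 4: n = (-1, 1, 1, 0) → π⊥ ≈ (-1.707107, -0.292893); max(|x|,|y|,|x±y|/√2) = 1.707107 > 0.8 ⇒ ∉ W

1, 3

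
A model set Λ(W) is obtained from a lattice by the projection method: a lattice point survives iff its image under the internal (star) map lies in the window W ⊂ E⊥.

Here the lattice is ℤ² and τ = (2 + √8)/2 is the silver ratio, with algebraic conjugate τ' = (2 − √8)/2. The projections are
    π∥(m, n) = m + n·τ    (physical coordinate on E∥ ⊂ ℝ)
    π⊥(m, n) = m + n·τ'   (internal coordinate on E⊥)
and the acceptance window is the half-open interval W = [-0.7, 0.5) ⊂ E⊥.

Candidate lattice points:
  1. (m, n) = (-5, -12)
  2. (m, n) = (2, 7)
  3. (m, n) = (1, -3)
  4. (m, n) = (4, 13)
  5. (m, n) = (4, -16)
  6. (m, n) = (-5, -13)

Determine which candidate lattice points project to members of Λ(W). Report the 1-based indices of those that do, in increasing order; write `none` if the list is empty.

Numerically τ ≈ 2.4142 and τ' = −1/τ ≈ -0.4142.
[1] lift (-5,-12): star map gives -0.0294; window check -0.7 ≤ -0.0294 < 0.5 is true → IN Λ
[2] lift (2,7): star map gives -0.8995; window check -0.7 ≤ -0.8995 < 0.5 is false → out
[3] lift (1,-3): star map gives 2.2426; window check -0.7 ≤ 2.2426 < 0.5 is false → out
[4] lift (4,13): star map gives -1.3848; window check -0.7 ≤ -1.3848 < 0.5 is false → out
[5] lift (4,-16): star map gives 10.6274; window check -0.7 ≤ 10.6274 < 0.5 is false → out
[6] lift (-5,-13): star map gives 0.3848; window check -0.7 ≤ 0.3848 < 0.5 is true → IN Λ

1, 6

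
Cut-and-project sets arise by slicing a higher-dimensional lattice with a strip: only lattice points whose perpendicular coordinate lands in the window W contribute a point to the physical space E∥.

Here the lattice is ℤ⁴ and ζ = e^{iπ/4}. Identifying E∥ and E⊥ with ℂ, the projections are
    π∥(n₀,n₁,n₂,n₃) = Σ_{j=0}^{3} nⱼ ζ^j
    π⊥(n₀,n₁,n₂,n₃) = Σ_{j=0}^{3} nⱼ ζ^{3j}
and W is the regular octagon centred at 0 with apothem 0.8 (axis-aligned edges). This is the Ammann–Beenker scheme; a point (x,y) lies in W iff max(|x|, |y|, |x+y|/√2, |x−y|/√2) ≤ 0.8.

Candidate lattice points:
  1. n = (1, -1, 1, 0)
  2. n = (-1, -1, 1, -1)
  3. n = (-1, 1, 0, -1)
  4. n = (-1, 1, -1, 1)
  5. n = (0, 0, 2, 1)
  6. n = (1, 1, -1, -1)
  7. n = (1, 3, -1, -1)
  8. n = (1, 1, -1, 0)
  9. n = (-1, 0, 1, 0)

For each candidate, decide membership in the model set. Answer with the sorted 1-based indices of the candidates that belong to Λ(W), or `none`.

none

Internal map: ζ^{3j} for j=0..3 gives (1,0), (−√2/2,√2/2), (0,−1), (√2/2,√2/2).
#1 (1, -1, 1, 0): internal (1.70711, -1.70711); octagon support 2.41421 vs apothem 0.8 → ∉ W
#2 (-1, -1, 1, -1): internal (-1.00000, -2.41421); octagon support 2.41421 vs apothem 0.8 → ∉ W
#3 (-1, 1, 0, -1): internal (-2.41421, 0.00000); octagon support 2.41421 vs apothem 0.8 → ∉ W
#4 (-1, 1, -1, 1): internal (-1.00000, 2.41421); octagon support 2.41421 vs apothem 0.8 → ∉ W
#5 (0, 0, 2, 1): internal (0.70711, -1.29289); octagon support 1.41421 vs apothem 0.8 → ∉ W
#6 (1, 1, -1, -1): internal (-0.41421, 1.00000); octagon support 1.00000 vs apothem 0.8 → ∉ W
#7 (1, 3, -1, -1): internal (-1.82843, 2.41421); octagon support 3.00000 vs apothem 0.8 → ∉ W
#8 (1, 1, -1, 0): internal (0.29289, 1.70711); octagon support 1.70711 vs apothem 0.8 → ∉ W
#9 (-1, 0, 1, 0): internal (-1.00000, -1.00000); octagon support 1.41421 vs apothem 0.8 → ∉ W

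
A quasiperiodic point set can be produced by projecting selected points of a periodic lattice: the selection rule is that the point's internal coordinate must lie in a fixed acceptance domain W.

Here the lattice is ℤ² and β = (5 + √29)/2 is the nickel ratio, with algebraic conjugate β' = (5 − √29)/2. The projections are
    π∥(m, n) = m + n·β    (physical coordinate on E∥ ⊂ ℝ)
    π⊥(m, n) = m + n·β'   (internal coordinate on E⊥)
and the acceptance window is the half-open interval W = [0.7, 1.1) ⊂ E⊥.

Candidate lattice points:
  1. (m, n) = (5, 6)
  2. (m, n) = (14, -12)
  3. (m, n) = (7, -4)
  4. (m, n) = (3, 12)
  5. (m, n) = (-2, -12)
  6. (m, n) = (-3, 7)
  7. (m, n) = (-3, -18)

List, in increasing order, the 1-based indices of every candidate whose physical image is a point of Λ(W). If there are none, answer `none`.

none

Compute β' = (5−√29)/2 = -0.1926, so π⊥(m,n) = m -0.1926·n.
#1 (5,6): internal coord 5 + (6)·β' = +3.8445; +3.8445 ∉ [0.7, 1.1) → out
#2 (14,-12): internal coord 14 + (-12)·β' = +16.3110; +16.3110 ∉ [0.7, 1.1) → out
#3 (7,-4): internal coord 7 + (-4)·β' = +7.7703; +7.7703 ∉ [0.7, 1.1) → out
#4 (3,12): internal coord 3 + (12)·β' = +0.6890; +0.6890 ∉ [0.7, 1.1) → out
#5 (-2,-12): internal coord -2 + (-12)·β' = +0.3110; +0.3110 ∉ [0.7, 1.1) → out
#6 (-3,7): internal coord -3 + (7)·β' = -4.3481; -4.3481 ∉ [0.7, 1.1) → out
#7 (-3,-18): internal coord -3 + (-18)·β' = +0.4665; +0.4665 ∉ [0.7, 1.1) → out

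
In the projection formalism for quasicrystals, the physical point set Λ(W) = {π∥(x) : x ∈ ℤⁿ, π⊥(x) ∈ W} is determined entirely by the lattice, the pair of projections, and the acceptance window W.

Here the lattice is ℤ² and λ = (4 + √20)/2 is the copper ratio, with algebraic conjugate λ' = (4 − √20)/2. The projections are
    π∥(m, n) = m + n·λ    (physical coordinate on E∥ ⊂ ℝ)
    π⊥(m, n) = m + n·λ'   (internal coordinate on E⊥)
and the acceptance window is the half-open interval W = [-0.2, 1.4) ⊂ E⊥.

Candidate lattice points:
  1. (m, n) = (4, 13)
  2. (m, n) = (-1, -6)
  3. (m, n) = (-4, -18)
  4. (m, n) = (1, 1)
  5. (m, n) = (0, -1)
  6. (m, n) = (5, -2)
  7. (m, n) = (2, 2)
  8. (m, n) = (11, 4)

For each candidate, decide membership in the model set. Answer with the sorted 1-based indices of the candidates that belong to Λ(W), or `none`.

1, 2, 3, 4, 5

Compute λ' = (4−√20)/2 = -0.236068, so π⊥(m,n) = m -0.236068·n.
#1 (4,13): internal coord 4 + (13)·λ' = +0.931116; +0.931116 ∈ [-0.2, 1.4) → IN Λ
#2 (-1,-6): internal coord -1 + (-6)·λ' = +0.416408; +0.416408 ∈ [-0.2, 1.4) → IN Λ
#3 (-4,-18): internal coord -4 + (-18)·λ' = +0.249224; +0.249224 ∈ [-0.2, 1.4) → IN Λ
#4 (1,1): internal coord 1 + (1)·λ' = +0.763932; +0.763932 ∈ [-0.2, 1.4) → IN Λ
#5 (0,-1): internal coord 0 + (-1)·λ' = +0.236068; +0.236068 ∈ [-0.2, 1.4) → IN Λ
#6 (5,-2): internal coord 5 + (-2)·λ' = +5.472136; +5.472136 ∉ [-0.2, 1.4) → out
#7 (2,2): internal coord 2 + (2)·λ' = +1.527864; +1.527864 ∉ [-0.2, 1.4) → out
#8 (11,4): internal coord 11 + (4)·λ' = +10.055728; +10.055728 ∉ [-0.2, 1.4) → out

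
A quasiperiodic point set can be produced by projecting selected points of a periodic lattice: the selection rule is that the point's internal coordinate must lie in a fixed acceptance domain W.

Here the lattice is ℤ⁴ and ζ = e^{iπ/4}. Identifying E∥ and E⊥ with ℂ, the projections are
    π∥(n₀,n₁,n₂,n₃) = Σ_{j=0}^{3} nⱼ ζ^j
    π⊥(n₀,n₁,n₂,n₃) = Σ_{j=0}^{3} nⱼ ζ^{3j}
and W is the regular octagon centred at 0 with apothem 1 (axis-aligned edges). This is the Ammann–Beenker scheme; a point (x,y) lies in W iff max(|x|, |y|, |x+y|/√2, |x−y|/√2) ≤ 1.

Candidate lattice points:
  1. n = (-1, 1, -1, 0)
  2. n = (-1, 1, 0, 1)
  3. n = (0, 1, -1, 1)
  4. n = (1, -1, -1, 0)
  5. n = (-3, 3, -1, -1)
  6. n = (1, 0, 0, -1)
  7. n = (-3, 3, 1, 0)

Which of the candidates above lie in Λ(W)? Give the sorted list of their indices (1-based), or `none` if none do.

Internal map: ζ^{3j} for j=0..3 gives (1,0), (−√2/2,√2/2), (0,−1), (√2/2,√2/2).
candidate 1: n = (-1, 1, -1, 0) → π⊥ ≈ (-1.7071, +1.7071); max(|x|,|y|,|x±y|/√2) = 2.4142 > 1 ⇒ ∉ W
candidate 2: n = (-1, 1, 0, 1) → π⊥ ≈ (-1.0000, +1.4142); max(|x|,|y|,|x±y|/√2) = 1.7071 > 1 ⇒ ∉ W
candidate 3: n = (0, 1, -1, 1) → π⊥ ≈ (+0.0000, +2.4142); max(|x|,|y|,|x±y|/√2) = 2.4142 > 1 ⇒ ∉ W
candidate 4: n = (1, -1, -1, 0) → π⊥ ≈ (+1.7071, +0.2929); max(|x|,|y|,|x±y|/√2) = 1.7071 > 1 ⇒ ∉ W
candidate 5: n = (-3, 3, -1, -1) → π⊥ ≈ (-5.8284, +2.4142); max(|x|,|y|,|x±y|/√2) = 5.8284 > 1 ⇒ ∉ W
candidate 6: n = (1, 0, 0, -1) → π⊥ ≈ (+0.2929, -0.7071); max(|x|,|y|,|x±y|/√2) = 0.7071 ≤ 1 ⇒ ∈ W
candidate 7: n = (-3, 3, 1, 0) → π⊥ ≈ (-5.1213, +1.1213); max(|x|,|y|,|x±y|/√2) = 5.1213 > 1 ⇒ ∉ W

6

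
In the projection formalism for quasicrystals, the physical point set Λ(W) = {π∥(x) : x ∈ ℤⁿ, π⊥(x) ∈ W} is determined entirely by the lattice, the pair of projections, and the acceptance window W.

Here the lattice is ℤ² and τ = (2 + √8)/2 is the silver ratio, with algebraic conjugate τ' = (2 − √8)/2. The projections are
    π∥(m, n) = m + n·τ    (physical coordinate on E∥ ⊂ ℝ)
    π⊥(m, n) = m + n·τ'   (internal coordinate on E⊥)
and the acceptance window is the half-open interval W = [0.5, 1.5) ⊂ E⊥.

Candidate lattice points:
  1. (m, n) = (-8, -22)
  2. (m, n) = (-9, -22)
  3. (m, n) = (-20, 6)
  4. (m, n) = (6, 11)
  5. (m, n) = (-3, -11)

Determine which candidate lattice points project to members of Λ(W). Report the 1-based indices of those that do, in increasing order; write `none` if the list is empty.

1, 4

Compute τ' = (2−√8)/2 = -0.414214, so π⊥(m,n) = m -0.414214·n.
candidate 1: (m,n)=(-8,-22) → π∥ = -8-22·τ ≈ -61.112698, π⊥ = -8-22·τ' ≈ 1.112698 ∈ [0.5, 1.5) ⇒ IN Λ
candidate 2: (m,n)=(-9,-22) → π∥ = -9-22·τ ≈ -62.112698, π⊥ = -9-22·τ' ≈ 0.112698 ∉ [0.5, 1.5) ⇒ out
candidate 3: (m,n)=(-20,6) → π∥ = -20+6·τ ≈ -5.514719, π⊥ = -20+6·τ' ≈ -22.485281 ∉ [0.5, 1.5) ⇒ out
candidate 4: (m,n)=(6,11) → π∥ = 6+11·τ ≈ 32.556349, π⊥ = 6+11·τ' ≈ 1.443651 ∈ [0.5, 1.5) ⇒ IN Λ
candidate 5: (m,n)=(-3,-11) → π∥ = -3-11·τ ≈ -29.556349, π⊥ = -3-11·τ' ≈ 1.556349 ∉ [0.5, 1.5) ⇒ out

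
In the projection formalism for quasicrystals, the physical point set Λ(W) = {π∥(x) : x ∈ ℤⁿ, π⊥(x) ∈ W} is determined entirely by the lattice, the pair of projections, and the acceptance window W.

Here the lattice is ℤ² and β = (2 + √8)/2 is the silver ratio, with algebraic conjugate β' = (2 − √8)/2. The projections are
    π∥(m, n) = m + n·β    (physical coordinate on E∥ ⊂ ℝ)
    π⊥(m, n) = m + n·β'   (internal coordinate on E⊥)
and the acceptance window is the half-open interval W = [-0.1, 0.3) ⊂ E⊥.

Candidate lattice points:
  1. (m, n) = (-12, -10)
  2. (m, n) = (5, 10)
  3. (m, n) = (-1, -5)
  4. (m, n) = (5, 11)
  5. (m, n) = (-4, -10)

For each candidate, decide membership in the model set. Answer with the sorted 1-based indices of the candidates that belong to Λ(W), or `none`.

Numerically β ≈ 2.4142 and β' = −1/β ≈ -0.4142.
candidate 1: (m,n)=(-12,-10) → π∥ = -12-10·β ≈ -36.1421, π⊥ = -12-10·β' ≈ -7.8579 ∉ [-0.1, 0.3) ⇒ out
candidate 2: (m,n)=(5,10) → π∥ = 5+10·β ≈ 29.1421, π⊥ = 5+10·β' ≈ 0.8579 ∉ [-0.1, 0.3) ⇒ out
candidate 3: (m,n)=(-1,-5) → π∥ = -1-5·β ≈ -13.0711, π⊥ = -1-5·β' ≈ 1.0711 ∉ [-0.1, 0.3) ⇒ out
candidate 4: (m,n)=(5,11) → π∥ = 5+11·β ≈ 31.5563, π⊥ = 5+11·β' ≈ 0.4437 ∉ [-0.1, 0.3) ⇒ out
candidate 5: (m,n)=(-4,-10) → π∥ = -4-10·β ≈ -28.1421, π⊥ = -4-10·β' ≈ 0.1421 ∈ [-0.1, 0.3) ⇒ IN Λ

5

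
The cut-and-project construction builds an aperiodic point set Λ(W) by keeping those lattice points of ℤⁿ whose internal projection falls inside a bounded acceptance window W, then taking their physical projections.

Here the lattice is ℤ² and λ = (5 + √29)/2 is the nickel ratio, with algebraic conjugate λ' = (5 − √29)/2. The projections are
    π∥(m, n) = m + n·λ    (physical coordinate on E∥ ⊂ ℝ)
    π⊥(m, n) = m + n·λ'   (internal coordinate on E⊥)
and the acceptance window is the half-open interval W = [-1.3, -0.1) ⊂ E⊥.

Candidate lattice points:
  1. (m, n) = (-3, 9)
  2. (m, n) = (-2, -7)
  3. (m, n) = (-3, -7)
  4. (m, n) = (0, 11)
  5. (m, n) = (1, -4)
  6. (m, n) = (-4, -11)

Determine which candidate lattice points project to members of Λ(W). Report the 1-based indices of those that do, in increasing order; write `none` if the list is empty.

Compute λ' = (5−√29)/2 = -0.1926, so π⊥(m,n) = m -0.1926·n.
[1] lift (-3,9): star map gives -4.7332; window check -1.3 ≤ -4.7332 < -0.1 is false → out
[2] lift (-2,-7): star map gives -0.6519; window check -1.3 ≤ -0.6519 < -0.1 is true → IN Λ
[3] lift (-3,-7): star map gives -1.6519; window check -1.3 ≤ -1.6519 < -0.1 is false → out
[4] lift (0,11): star map gives -2.1184; window check -1.3 ≤ -2.1184 < -0.1 is false → out
[5] lift (1,-4): star map gives 1.7703; window check -1.3 ≤ 1.7703 < -0.1 is false → out
[6] lift (-4,-11): star map gives -1.8816; window check -1.3 ≤ -1.8816 < -0.1 is false → out

2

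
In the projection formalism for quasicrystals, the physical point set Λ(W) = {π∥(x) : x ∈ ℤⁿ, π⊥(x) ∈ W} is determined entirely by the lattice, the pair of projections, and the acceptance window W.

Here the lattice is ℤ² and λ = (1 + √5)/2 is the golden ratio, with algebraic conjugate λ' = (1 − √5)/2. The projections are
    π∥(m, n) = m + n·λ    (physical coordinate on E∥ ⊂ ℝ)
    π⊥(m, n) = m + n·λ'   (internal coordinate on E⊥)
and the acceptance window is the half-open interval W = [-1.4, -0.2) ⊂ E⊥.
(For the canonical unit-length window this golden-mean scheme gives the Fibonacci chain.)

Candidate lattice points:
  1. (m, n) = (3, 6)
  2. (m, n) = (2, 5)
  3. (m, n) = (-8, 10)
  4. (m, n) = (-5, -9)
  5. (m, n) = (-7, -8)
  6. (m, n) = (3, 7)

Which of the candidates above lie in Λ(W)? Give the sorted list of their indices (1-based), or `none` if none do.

1, 2, 6

Numerically λ ≈ 1.618034 and λ' = −1/λ ≈ -0.618034.
#1 (3,6): internal coord 3 + (6)·λ' = -0.708204; -0.708204 ∈ [-1.4, -0.2) → IN Λ
#2 (2,5): internal coord 2 + (5)·λ' = -1.090170; -1.090170 ∈ [-1.4, -0.2) → IN Λ
#3 (-8,10): internal coord -8 + (10)·λ' = -14.180340; -14.180340 ∉ [-1.4, -0.2) → out
#4 (-5,-9): internal coord -5 + (-9)·λ' = +0.562306; +0.562306 ∉ [-1.4, -0.2) → out
#5 (-7,-8): internal coord -7 + (-8)·λ' = -2.055728; -2.055728 ∉ [-1.4, -0.2) → out
#6 (3,7): internal coord 3 + (7)·λ' = -1.326238; -1.326238 ∈ [-1.4, -0.2) → IN Λ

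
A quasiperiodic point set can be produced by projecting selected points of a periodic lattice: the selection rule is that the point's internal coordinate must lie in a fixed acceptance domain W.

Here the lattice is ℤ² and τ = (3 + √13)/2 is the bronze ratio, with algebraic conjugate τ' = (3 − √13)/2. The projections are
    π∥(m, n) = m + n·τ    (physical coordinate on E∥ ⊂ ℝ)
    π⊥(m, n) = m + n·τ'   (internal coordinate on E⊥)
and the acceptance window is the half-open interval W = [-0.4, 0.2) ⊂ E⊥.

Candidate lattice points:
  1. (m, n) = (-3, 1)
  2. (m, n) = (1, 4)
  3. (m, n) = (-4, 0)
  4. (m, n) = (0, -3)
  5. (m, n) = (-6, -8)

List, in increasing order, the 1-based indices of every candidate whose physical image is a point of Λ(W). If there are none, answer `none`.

τ' = (3−√13)/2 ≈ -0.3028.
#1 (-3,1): internal coord -3 + (1)·τ' = -3.3028; -3.3028 ∉ [-0.4, 0.2) → out
#2 (1,4): internal coord 1 + (4)·τ' = -0.2111; -0.2111 ∈ [-0.4, 0.2) → IN Λ
#3 (-4,0): internal coord -4 + (0)·τ' = -4.0000; -4.0000 ∉ [-0.4, 0.2) → out
#4 (0,-3): internal coord 0 + (-3)·τ' = +0.9083; +0.9083 ∉ [-0.4, 0.2) → out
#5 (-6,-8): internal coord -6 + (-8)·τ' = -3.5778; -3.5778 ∉ [-0.4, 0.2) → out

2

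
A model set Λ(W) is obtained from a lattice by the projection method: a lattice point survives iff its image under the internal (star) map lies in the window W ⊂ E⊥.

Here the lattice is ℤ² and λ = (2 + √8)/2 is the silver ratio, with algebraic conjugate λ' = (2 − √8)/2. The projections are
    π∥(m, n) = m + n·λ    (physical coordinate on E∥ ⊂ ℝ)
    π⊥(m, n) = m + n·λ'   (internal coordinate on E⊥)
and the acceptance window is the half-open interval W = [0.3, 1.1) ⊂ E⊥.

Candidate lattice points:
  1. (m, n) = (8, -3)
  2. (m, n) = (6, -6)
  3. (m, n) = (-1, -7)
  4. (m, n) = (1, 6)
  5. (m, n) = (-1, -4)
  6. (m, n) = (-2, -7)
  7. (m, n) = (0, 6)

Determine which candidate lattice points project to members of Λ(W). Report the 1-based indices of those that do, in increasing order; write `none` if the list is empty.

5, 6

λ' = (2−√8)/2 ≈ -0.4142.
[1] lift (8,-3): star map gives 9.2426; window check 0.3 ≤ 9.2426 < 1.1 is false → out
[2] lift (6,-6): star map gives 8.4853; window check 0.3 ≤ 8.4853 < 1.1 is false → out
[3] lift (-1,-7): star map gives 1.8995; window check 0.3 ≤ 1.8995 < 1.1 is false → out
[4] lift (1,6): star map gives -1.4853; window check 0.3 ≤ -1.4853 < 1.1 is false → out
[5] lift (-1,-4): star map gives 0.6569; window check 0.3 ≤ 0.6569 < 1.1 is true → IN Λ
[6] lift (-2,-7): star map gives 0.8995; window check 0.3 ≤ 0.8995 < 1.1 is true → IN Λ
[7] lift (0,6): star map gives -2.4853; window check 0.3 ≤ -2.4853 < 1.1 is false → out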